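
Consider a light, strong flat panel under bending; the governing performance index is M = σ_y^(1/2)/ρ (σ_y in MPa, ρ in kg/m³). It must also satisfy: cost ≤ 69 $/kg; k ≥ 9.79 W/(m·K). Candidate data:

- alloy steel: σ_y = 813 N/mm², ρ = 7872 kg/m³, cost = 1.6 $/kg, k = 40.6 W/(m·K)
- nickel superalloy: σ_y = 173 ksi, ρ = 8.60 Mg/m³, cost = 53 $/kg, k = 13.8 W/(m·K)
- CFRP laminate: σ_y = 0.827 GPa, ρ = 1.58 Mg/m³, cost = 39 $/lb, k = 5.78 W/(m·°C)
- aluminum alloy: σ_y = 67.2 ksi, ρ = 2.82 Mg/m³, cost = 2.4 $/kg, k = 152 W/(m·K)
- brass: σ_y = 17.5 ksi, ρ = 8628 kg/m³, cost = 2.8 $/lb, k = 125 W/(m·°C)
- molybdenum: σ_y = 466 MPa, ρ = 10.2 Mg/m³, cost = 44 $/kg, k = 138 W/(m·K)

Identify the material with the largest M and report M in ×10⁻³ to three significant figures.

aluminum alloy, M = 7.63×10⁻³

Screen on constraints: cost ≤ 69 $/kg; k ≥ 9.79 W/(m·K). Survivors: alloy steel, nickel superalloy, aluminum alloy, brass, molybdenum.
After converting to SI:
  alloy steel: σ_y = 813.0 MPa, ρ = 7872 kg/m³
  nickel superalloy: σ_y = 1193 MPa, ρ = 8600 kg/m³
  aluminum alloy: σ_y = 463.3 MPa, ρ = 2820 kg/m³
  brass: σ_y = 120.7 MPa, ρ = 8628 kg/m³
  molybdenum: σ_y = 466.0 MPa, ρ = 10200 kg/m³
  aluminum alloy: M = 7.63×10⁻³
  nickel superalloy: M = 4.02×10⁻³
  alloy steel: M = 3.62×10⁻³
  molybdenum: M = 2.12×10⁻³
  brass: M = 1.27×10⁻³
Aluminum alloy ranks first.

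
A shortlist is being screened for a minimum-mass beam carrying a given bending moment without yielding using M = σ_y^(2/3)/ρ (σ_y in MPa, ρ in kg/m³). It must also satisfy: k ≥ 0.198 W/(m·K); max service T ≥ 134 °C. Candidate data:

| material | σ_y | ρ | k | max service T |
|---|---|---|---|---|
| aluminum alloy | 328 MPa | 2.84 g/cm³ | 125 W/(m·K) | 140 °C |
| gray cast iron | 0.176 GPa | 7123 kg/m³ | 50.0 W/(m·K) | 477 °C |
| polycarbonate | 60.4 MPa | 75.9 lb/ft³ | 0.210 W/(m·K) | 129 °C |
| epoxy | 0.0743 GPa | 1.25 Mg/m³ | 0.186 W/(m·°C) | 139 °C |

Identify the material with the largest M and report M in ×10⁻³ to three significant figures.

aluminum alloy, M = 16.7×10⁻³

Screen on constraints: k ≥ 0.198 W/(m·K); max service T ≥ 134 °C. Survivors: aluminum alloy, gray cast iron.
In SI units:
  aluminum alloy: σ_y = 328.0 MPa, ρ = 2840 kg/m³
  gray cast iron: σ_y = 176.0 MPa, ρ = 7123 kg/m³
  aluminum alloy: M = 16.7×10⁻³
  gray cast iron: M = 4.41×10⁻³
The maximum is for aluminum alloy.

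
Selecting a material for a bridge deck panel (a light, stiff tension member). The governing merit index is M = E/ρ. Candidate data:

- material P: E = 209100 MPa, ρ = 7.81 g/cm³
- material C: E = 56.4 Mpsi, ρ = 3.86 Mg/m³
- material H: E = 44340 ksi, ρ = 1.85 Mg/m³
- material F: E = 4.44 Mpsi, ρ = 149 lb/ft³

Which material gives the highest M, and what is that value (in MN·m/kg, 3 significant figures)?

material H, M = 165 MN·m/kg

Normalizing units and computing the index:
  material P: E = 209.1 GPa, ρ = 7810 kg/m³
  material C: E = 388.9 GPa, ρ = 3860 kg/m³
  material H: E = 305.7 GPa, ρ = 1850 kg/m³
  material F: E = 30.61 GPa, ρ = 2387 kg/m³
  material H: M = 165 MN·m/kg
  material C: M = 101 MN·m/kg
  material P: M = 26.8 MN·m/kg
  material F: M = 12.8 MN·m/kg
The maximum is for material H.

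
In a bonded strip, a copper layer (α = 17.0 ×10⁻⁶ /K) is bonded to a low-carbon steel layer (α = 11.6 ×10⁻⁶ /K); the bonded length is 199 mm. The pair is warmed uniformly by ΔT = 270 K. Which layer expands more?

α(copper) = 17.0×10⁻⁶/K vs α(low-carbon steel) = 11.6×10⁻⁶/K.
Higher α expands more for the same ΔT: copper.

copper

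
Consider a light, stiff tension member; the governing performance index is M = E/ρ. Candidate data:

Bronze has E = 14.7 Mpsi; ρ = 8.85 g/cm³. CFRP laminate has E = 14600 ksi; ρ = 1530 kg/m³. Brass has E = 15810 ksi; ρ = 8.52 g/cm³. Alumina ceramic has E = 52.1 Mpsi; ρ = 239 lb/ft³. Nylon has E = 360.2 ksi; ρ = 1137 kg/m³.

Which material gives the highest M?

Putting every candidate on a common basis:
  bronze: E = 101.4 GPa, ρ = 8850 kg/m³
  CFRP laminate: E = 100.7 GPa, ρ = 1530 kg/m³
  brass: E = 109.0 GPa, ρ = 8520 kg/m³
  alumina ceramic: E = 359.2 GPa, ρ = 3828 kg/m³
  nylon: E = 2.483 GPa, ρ = 1137 kg/m³
  alumina ceramic: M = 93.8 MN·m/kg
  CFRP laminate: M = 65.8 MN·m/kg
  brass: M = 12.8 MN·m/kg
  bronze: M = 11.5 MN·m/kg
  nylon: M = 2.18 MN·m/kg
Highest index: alumina ceramic.

alumina ceramic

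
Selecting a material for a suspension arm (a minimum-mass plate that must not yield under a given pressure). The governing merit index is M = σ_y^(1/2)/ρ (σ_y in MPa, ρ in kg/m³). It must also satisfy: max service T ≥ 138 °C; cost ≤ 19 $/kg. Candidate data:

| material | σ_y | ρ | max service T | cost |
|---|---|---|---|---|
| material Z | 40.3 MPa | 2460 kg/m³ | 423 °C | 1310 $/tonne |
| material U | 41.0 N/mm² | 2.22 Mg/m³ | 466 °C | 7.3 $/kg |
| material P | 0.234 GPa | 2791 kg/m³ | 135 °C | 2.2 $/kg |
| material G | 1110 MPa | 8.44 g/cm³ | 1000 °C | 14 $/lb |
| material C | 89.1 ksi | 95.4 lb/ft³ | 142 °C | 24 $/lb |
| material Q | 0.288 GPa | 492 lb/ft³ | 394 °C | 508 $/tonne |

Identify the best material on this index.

Screen on constraints: max service T ≥ 138 °C; cost ≤ 19 $/kg. Survivors: material Z, material U, material Q.
Normalizing units and computing the index:
  material Z: σ_y = 40.30 MPa, ρ = 2460 kg/m³
  material U: σ_y = 41.00 MPa, ρ = 2220 kg/m³
  material Q: σ_y = 288.0 MPa, ρ = 7881 kg/m³
  material U: M = 2.88×10⁻³
  material Z: M = 2.58×10⁻³
  material Q: M = 2.15×10⁻³
Material U ranks first.

material U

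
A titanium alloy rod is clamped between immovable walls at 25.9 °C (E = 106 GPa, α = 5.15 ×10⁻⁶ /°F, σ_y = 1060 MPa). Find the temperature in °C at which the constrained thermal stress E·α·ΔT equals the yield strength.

1100 °C

α = 5.15×10⁻⁶/°F × 9/5 = 9.27×10⁻⁶/K.
E·α·ΔT = 1060 MPa ⇒ ΔT = 1060 / (106.0×10³ × 9.27×10⁻⁶) = 1079 K.
T = 25.9 + 1079 = 1105 °C.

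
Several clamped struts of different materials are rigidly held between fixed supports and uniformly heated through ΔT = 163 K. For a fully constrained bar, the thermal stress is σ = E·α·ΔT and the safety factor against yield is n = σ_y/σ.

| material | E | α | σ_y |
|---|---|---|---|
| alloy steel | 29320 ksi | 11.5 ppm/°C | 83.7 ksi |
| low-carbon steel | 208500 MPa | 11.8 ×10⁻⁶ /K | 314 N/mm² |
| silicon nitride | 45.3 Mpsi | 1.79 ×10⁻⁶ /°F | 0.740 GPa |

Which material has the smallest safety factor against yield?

low-carbon steel

Per material, after unit conversion:
  alloy steel: E = 202.2, α = 11.5, σ_y = 577.1 → σ = 379 MPa, n = 1.52
  low-carbon steel: E = 208.5, α = 11.8, σ_y = 314.0 → σ = 401 MPa, n = 0.783
  silicon nitride: E = 312.3, α = 3.22, σ_y = 740.0 → σ = 164 MPa, n = 4.51
Smallest n: low-carbon steel with n = 0.783.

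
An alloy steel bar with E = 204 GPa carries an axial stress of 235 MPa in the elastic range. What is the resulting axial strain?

1.15×10⁻³

ε = σ/E = 235 / 204000 = 1.15×10⁻³.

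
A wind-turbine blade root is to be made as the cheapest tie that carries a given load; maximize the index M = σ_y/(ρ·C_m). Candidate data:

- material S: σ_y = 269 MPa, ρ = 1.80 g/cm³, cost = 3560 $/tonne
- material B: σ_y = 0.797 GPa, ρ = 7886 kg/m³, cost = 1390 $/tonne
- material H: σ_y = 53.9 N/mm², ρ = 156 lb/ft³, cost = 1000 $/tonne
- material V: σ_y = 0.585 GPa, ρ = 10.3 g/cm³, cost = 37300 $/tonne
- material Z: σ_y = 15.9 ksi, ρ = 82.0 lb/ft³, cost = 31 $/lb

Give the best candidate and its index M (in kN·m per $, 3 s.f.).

Putting every candidate on a common basis:
  material S: σ_y = 269.0 MPa, ρ = 1800 kg/m³, cost = 3.560 $/kg
  material B: σ_y = 797.0 MPa, ρ = 7886 kg/m³, cost = 1.390 $/kg
  material H: σ_y = 53.90 MPa, ρ = 2499 kg/m³, cost = 1.000 $/kg
  material V: σ_y = 585.0 MPa, ρ = 10300 kg/m³, cost = 37.30 $/kg
  material Z: σ_y = 109.6 MPa, ρ = 1314 kg/m³, cost = 68.34 $/kg
  material B: M = 72.7 kN·m per $
  material S: M = 42.0 kN·m per $
  material H: M = 21.6 kN·m per $
  material V: M = 1.52 kN·m per $
  material Z: M = 1.22 kN·m per $
Highest index: material B.

material B, M = 72.7 kN·m per $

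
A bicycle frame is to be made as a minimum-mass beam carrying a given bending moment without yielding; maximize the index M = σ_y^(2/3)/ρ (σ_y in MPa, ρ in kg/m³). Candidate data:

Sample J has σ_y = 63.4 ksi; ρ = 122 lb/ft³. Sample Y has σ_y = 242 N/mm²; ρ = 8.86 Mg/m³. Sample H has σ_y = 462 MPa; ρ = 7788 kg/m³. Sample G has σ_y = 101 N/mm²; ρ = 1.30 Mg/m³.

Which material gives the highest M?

Convert each candidate to consistent units, then evaluate M:
  sample J: σ_y = 437.1 MPa, ρ = 1954 kg/m³
  sample Y: σ_y = 242.0 MPa, ρ = 8860 kg/m³
  sample H: σ_y = 462.0 MPa, ρ = 7788 kg/m³
  sample G: σ_y = 101.0 MPa, ρ = 1300 kg/m³
  sample J: M = 29.5×10⁻³
  sample G: M = 16.7×10⁻³
  sample H: M = 7.67×10⁻³
  sample Y: M = 4.38×10⁻³
Sample J ranks first.

sample J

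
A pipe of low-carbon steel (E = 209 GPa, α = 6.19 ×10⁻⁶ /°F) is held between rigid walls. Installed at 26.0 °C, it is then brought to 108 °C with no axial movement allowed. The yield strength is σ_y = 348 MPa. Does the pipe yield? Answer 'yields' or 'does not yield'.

does not yield

α = 6.19×10⁻⁶/°F × 9/5 = 11.1×10⁻⁶/K.
ΔT = 82.00 K. Constrained thermal stress σ = E·α·ΔT = 209.0×10³ MPa × 11.1×10⁻⁶ × 82.00 = 191 MPa (compressive).
Compare to σ_y = 348 MPa: σ < σ_y, so it does not yield.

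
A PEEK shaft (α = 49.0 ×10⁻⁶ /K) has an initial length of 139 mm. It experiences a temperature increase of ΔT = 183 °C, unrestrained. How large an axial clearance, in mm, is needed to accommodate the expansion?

ΔL = α·L₀·ΔT = 49.0×10⁻⁶ × 139 mm × 183.0 K = 1.25 mm.

1.25 mm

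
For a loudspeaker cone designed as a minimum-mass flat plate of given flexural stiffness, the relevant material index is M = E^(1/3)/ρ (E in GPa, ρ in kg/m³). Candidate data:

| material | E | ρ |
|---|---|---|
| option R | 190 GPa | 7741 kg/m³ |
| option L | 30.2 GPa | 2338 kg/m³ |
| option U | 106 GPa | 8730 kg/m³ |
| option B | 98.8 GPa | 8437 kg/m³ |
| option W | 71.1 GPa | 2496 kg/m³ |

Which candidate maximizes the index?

option W

Per-candidate index values:
  option W: M = 1.66×10⁻³
  option L: M = 1.33×10⁻³
  option R: M = 0.743×10⁻³
  option B: M = 0.548×10⁻³
  option U: M = 0.542×10⁻³
Option W ranks first.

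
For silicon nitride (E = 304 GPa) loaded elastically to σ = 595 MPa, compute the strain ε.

1.96×10⁻³

ε = σ/E = 595 / 304000 = 1.96×10⁻³.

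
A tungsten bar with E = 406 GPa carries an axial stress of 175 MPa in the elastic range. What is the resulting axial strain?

ε = σ/E = 175 / 406000 = 4.31×10⁻⁴.

4.31×10⁻⁴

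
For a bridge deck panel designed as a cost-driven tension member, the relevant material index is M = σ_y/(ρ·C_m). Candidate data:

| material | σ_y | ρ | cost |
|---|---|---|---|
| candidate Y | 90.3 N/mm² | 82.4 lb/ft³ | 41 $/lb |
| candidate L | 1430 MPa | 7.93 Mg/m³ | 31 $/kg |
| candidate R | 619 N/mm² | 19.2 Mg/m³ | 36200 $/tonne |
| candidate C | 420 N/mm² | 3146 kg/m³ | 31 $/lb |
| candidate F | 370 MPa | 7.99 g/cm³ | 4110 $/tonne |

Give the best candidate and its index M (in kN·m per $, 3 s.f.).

candidate F, M = 11.3 kN·m per $

In SI units:
  candidate Y: σ_y = 90.30 MPa, ρ = 1320 kg/m³, cost = 90.39 $/kg
  candidate L: σ_y = 1430 MPa, ρ = 7930 kg/m³, cost = 31.00 $/kg
  candidate R: σ_y = 619.0 MPa, ρ = 19200 kg/m³, cost = 36.20 $/kg
  candidate C: σ_y = 420.0 MPa, ρ = 3146 kg/m³, cost = 68.34 $/kg
  candidate F: σ_y = 370.0 MPa, ρ = 7990 kg/m³, cost = 4.110 $/kg
  candidate F: M = 11.3 kN·m per $
  candidate L: M = 5.82 kN·m per $
  candidate C: M = 1.95 kN·m per $
  candidate R: M = 0.891 kN·m per $
  candidate Y: M = 0.757 kN·m per $
The maximum is for candidate F.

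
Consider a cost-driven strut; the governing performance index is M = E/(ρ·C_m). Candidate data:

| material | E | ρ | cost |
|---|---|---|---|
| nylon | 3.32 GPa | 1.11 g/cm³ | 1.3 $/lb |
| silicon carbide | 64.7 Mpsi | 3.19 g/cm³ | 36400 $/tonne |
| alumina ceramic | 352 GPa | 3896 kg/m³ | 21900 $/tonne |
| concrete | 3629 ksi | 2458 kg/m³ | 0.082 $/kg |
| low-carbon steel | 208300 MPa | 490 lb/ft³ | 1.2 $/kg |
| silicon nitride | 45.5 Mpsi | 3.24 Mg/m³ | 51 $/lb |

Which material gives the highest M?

concrete

Putting every candidate on a common basis:
  nylon: E = 3.320 GPa, ρ = 1110 kg/m³, cost = 2.866 $/kg
  silicon carbide: E = 446.1 GPa, ρ = 3190 kg/m³, cost = 36.40 $/kg
  alumina ceramic: E = 352.0 GPa, ρ = 3896 kg/m³, cost = 21.90 $/kg
  concrete: E = 25.02 GPa, ρ = 2458 kg/m³, cost = 0.08200 $/kg
  low-carbon steel: E = 208.3 GPa, ρ = 7849 kg/m³, cost = 1.200 $/kg
  silicon nitride: E = 313.7 GPa, ρ = 3240 kg/m³, cost = 112.4 $/kg
  concrete: M = 124 MN·m per $
  low-carbon steel: M = 22.1 MN·m per $
  alumina ceramic: M = 4.13 MN·m per $
  silicon carbide: M = 3.84 MN·m per $
  nylon: M = 1.04 MN·m per $
  silicon nitride: M = 0.861 MN·m per $
Highest index: concrete.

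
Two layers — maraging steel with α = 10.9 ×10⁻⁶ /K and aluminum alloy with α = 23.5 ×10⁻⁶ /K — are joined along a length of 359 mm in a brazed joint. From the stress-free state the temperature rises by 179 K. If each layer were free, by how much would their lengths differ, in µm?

Δα = |10.9 − 23.5|×10⁻⁶/K = 12.6×10⁻⁶/K.
ΔL_mismatch = Δα·L·ΔT = 12.6×10⁻⁶ × 359.0 mm × 179.0 K = 810 µm.

810 µm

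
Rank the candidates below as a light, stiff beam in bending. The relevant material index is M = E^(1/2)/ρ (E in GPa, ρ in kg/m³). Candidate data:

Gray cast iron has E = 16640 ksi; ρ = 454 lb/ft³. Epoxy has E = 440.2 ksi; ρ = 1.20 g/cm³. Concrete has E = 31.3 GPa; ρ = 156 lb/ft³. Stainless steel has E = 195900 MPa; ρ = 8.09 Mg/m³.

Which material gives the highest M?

In SI units:
  gray cast iron: E = 114.7 GPa, ρ = 7272 kg/m³
  epoxy: E = 3.035 GPa, ρ = 1200 kg/m³
  concrete: E = 31.30 GPa, ρ = 2499 kg/m³
  stainless steel: E = 195.9 GPa, ρ = 8090 kg/m³
  concrete: M = 2.24×10⁻³
  stainless steel: M = 1.73×10⁻³
  gray cast iron: M = 1.47×10⁻³
  epoxy: M = 1.45×10⁻³
Concrete has the largest M.

concrete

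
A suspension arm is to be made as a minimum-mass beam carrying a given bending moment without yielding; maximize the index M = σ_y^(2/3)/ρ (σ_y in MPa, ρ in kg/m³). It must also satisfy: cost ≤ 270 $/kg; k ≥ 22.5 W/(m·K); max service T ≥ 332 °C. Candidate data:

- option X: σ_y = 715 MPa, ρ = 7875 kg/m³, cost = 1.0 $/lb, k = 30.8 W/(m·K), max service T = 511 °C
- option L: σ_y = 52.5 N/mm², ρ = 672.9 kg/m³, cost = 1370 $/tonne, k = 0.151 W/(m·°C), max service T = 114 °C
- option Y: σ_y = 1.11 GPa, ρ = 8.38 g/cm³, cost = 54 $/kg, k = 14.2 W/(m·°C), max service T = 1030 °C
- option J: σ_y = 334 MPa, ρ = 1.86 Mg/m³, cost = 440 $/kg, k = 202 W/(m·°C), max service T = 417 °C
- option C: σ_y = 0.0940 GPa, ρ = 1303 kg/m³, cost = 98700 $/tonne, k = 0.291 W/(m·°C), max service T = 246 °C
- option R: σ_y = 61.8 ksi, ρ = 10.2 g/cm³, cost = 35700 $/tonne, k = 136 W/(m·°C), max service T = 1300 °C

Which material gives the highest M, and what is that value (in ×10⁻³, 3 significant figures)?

Screen on constraints: cost ≤ 270 $/kg; k ≥ 22.5 W/(m·K); max service T ≥ 332 °C. Survivors: option X, option R.
Convert each candidate to consistent units, then evaluate M:
  option X: σ_y = 715.0 MPa, ρ = 7875 kg/m³
  option R: σ_y = 426.1 MPa, ρ = 10200 kg/m³
  option X: M = 10.2×10⁻³
  option R: M = 5.55×10⁻³
Highest index: option X.

option X, M = 10.2×10⁻³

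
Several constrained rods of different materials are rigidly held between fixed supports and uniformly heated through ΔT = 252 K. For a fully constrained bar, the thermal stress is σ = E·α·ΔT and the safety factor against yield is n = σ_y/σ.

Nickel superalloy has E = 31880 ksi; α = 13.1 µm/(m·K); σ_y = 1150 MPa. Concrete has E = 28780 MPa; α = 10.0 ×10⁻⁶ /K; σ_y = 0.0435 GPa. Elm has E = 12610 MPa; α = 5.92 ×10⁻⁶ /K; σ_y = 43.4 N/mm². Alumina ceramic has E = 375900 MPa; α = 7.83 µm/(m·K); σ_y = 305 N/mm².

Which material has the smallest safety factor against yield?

alumina ceramic

Per material, after unit conversion:
  nickel superalloy: E = 219.8, α = 13.1, σ_y = 1150 → σ = 726 MPa, n = 1.58
  concrete: E = 28.78, α = 10.0, σ_y = 43.50 → σ = 72.5 MPa, n = 0.600
  elm: E = 12.61, α = 5.92, σ_y = 43.40 → σ = 18.8 MPa, n = 2.31
  alumina ceramic: E = 375.9, α = 7.83, σ_y = 305.0 → σ = 742 MPa, n = 0.411
The minimum is alumina ceramic at n = 0.411.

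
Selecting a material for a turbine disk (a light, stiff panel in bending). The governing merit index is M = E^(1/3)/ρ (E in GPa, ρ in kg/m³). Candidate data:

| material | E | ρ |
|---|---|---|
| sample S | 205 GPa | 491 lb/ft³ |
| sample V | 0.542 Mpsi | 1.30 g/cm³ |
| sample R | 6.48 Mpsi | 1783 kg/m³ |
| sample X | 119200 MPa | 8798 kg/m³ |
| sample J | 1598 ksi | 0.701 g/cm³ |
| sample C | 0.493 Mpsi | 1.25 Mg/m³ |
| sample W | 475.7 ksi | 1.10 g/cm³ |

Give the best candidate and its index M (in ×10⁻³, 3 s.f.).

Normalizing units and computing the index:
  sample S: E = 205.0 GPa, ρ = 7865 kg/m³
  sample V: E = 3.737 GPa, ρ = 1300 kg/m³
  sample R: E = 44.68 GPa, ρ = 1783 kg/m³
  sample X: E = 119.2 GPa, ρ = 8798 kg/m³
  sample J: E = 11.02 GPa, ρ = 701.0 kg/m³
  sample C: E = 3.399 GPa, ρ = 1250 kg/m³
  sample W: E = 3.280 GPa, ρ = 1100 kg/m³
  sample J: M = 3.17×10⁻³
  sample R: M = 1.99×10⁻³
  sample W: M = 1.35×10⁻³
  sample C: M = 1.20×10⁻³
  sample V: M = 1.19×10⁻³
  sample S: M = 0.750×10⁻³
  sample X: M = 0.559×10⁻³
Highest index: sample J.

sample J, M = 3.17×10⁻³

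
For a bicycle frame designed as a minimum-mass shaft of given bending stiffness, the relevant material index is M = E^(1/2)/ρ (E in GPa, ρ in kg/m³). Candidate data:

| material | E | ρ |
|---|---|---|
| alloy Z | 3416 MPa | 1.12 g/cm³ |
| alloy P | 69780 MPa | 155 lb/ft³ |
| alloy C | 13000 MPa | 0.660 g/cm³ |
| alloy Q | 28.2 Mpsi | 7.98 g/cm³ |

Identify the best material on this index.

alloy C

After converting to SI:
  alloy Z: E = 3.416 GPa, ρ = 1120 kg/m³
  alloy P: E = 69.78 GPa, ρ = 2483 kg/m³
  alloy C: E = 13.00 GPa, ρ = 660.0 kg/m³
  alloy Q: E = 194.4 GPa, ρ = 7980 kg/m³
  alloy C: M = 5.46×10⁻³
  alloy P: M = 3.36×10⁻³
  alloy Q: M = 1.75×10⁻³
  alloy Z: M = 1.65×10⁻³
Alloy C ranks first.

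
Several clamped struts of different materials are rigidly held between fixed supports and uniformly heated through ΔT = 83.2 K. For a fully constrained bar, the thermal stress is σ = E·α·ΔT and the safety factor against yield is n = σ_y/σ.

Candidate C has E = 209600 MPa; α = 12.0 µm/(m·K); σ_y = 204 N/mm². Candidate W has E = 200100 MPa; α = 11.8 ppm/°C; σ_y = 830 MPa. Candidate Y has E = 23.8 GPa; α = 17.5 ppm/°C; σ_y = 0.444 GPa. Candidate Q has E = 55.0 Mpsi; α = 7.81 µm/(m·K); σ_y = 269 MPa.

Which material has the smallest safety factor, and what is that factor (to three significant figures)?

With everything in SI (GPa, ×10⁻⁶/K, MPa):
  candidate C: E = 209.6, α = 12.0, σ_y = 204.0 → σ = 209 MPa, n = 0.975
  candidate W: E = 200.1, α = 11.8, σ_y = 830.0 → σ = 196 MPa, n = 4.22
  candidate Y: E = 23.80, α = 17.5, σ_y = 444.0 → σ = 34.7 MPa, n = 12.8
  candidate Q: E = 379.2, α = 7.81, σ_y = 269.0 → σ = 246 MPa, n = 1.09
The minimum is candidate C at n = 0.975.

candidate C, n = 0.975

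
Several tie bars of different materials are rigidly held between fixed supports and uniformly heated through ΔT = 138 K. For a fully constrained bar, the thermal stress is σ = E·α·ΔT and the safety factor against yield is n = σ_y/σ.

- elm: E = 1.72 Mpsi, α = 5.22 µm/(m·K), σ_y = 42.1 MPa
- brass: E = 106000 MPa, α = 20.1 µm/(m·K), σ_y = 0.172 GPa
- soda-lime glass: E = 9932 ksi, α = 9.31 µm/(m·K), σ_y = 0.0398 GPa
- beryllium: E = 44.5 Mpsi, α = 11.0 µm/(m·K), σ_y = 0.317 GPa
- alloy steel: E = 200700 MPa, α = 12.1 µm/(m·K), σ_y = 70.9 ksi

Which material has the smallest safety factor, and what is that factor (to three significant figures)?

Per material, after unit conversion:
  elm: E = 11.86, α = 5.22, σ_y = 42.10 → σ = 8.54 MPa, n = 4.93
  brass: E = 106.0, α = 20.1, σ_y = 172.0 → σ = 294 MPa, n = 0.585
  soda-lime glass: E = 68.48, α = 9.31, σ_y = 39.80 → σ = 88.0 MPa, n = 0.452
  beryllium: E = 306.8, α = 11.0, σ_y = 317.0 → σ = 466 MPa, n = 0.681
  alloy steel: E = 200.7, α = 12.1, σ_y = 488.8 → σ = 335 MPa, n = 1.46
Smallest n: soda-lime glass with n = 0.452.

soda-lime glass, n = 0.452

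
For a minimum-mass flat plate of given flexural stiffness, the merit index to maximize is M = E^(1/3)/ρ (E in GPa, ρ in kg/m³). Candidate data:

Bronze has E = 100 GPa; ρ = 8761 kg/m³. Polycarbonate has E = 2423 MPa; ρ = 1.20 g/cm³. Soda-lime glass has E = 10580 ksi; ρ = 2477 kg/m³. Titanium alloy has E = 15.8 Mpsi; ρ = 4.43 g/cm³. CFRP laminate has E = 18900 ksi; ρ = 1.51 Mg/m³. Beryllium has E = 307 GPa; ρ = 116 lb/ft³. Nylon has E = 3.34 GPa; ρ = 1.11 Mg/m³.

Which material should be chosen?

beryllium

Putting every candidate on a common basis:
  bronze: E = 100.0 GPa, ρ = 8761 kg/m³
  polycarbonate: E = 2.423 GPa, ρ = 1200 kg/m³
  soda-lime glass: E = 72.95 GPa, ρ = 2477 kg/m³
  titanium alloy: E = 108.9 GPa, ρ = 4430 kg/m³
  CFRP laminate: E = 130.3 GPa, ρ = 1510 kg/m³
  beryllium: E = 307.0 GPa, ρ = 1858 kg/m³
  nylon: E = 3.340 GPa, ρ = 1110 kg/m³
  beryllium: M = 3.63×10⁻³
  CFRP laminate: M = 3.36×10⁻³
  soda-lime glass: M = 1.69×10⁻³
  nylon: M = 1.35×10⁻³
  polycarbonate: M = 1.12×10⁻³
  titanium alloy: M = 1.08×10⁻³
  bronze: M = 0.530×10⁻³
The maximum is for beryllium.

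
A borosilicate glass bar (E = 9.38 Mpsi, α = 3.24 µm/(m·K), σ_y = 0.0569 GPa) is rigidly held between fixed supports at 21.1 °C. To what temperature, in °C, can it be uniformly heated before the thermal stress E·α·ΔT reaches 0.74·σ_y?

222 °C

E = 9.38 Mpsi = 64.67 GPa.
σ_y = 0.0569 GPa = 56.90 MPa.
E·α·ΔT = 42.11 MPa ⇒ ΔT = 42.11 / (64.67×10³ × 3.24×10⁻⁶) = 200.9 K.
T = 21.1 + 200.9 = 222.0 °C.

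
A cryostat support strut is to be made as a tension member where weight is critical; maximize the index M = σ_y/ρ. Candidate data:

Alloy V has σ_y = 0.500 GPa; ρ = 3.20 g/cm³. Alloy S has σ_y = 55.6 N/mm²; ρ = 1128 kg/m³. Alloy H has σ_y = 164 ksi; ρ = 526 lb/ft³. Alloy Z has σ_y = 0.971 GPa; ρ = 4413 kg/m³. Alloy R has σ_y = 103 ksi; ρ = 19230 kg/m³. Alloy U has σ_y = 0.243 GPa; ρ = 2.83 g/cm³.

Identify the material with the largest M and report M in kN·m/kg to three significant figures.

Putting every candidate on a common basis:
  alloy V: σ_y = 500.0 MPa, ρ = 3200 kg/m³
  alloy S: σ_y = 55.60 MPa, ρ = 1128 kg/m³
  alloy H: σ_y = 1131 MPa, ρ = 8426 kg/m³
  alloy Z: σ_y = 971.0 MPa, ρ = 4413 kg/m³
  alloy R: σ_y = 710.2 MPa, ρ = 19230 kg/m³
  alloy U: σ_y = 243.0 MPa, ρ = 2830 kg/m³
  alloy Z: M = 220 kN·m/kg
  alloy V: M = 156 kN·m/kg
  alloy H: M = 134 kN·m/kg
  alloy U: M = 85.9 kN·m/kg
  alloy S: M = 49.3 kN·m/kg
  alloy R: M = 36.9 kN·m/kg
Alloy Z has the largest M.

alloy Z, M = 220 kN·m/kg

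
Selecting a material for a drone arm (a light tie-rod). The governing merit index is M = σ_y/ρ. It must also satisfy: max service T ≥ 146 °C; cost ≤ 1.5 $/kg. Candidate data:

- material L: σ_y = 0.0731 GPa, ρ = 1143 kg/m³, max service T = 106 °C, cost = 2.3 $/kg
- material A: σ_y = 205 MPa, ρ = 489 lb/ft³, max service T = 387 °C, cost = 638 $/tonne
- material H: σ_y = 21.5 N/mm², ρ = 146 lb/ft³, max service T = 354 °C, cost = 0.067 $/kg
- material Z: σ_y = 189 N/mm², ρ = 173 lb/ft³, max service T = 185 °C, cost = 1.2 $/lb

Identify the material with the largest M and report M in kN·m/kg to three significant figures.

material A, M = 26.2 kN·m/kg

Screen on constraints: max service T ≥ 146 °C; cost ≤ 1.5 $/kg. Survivors: material A, material H.
Convert each candidate to consistent units, then evaluate M:
  material A: σ_y = 205.0 MPa, ρ = 7833 kg/m³
  material H: σ_y = 21.50 MPa, ρ = 2339 kg/m³
  material A: M = 26.2 kN·m/kg
  material H: M = 9.19 kN·m/kg
Material A ranks first.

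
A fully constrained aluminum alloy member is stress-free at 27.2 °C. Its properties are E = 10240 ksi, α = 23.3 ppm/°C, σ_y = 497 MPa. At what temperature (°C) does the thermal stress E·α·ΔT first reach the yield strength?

E = 10240 ksi = 70.60 GPa.
E·α·ΔT = 497.0 MPa ⇒ ΔT = 497.0 / (70.60×10³ × 23.3×10⁻⁶) = 302.1 K.
T = 27.2 + 302.1 = 329.3 °C.

329 °C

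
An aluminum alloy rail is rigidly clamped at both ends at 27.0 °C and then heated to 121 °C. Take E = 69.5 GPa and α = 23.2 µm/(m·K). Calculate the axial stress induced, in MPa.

152 MPa

ΔT = 94.00 K. Constrained thermal stress σ = E·α·ΔT = 69.50×10³ MPa × 23.2×10⁻⁶ × 94.00 = 152 MPa (compressive).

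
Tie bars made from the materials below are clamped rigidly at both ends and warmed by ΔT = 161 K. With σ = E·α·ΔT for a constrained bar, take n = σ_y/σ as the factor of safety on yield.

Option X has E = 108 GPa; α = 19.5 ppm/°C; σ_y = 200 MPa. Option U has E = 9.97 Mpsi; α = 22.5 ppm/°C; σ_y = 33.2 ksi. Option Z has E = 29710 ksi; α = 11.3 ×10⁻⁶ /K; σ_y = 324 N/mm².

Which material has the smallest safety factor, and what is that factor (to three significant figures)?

Per material, after unit conversion:
  option X: E = 108.0, α = 19.5, σ_y = 200.0 → σ = 339 MPa, n = 0.590
  option U: E = 68.74, α = 22.5, σ_y = 228.9 → σ = 249 MPa, n = 0.919
  option Z: E = 204.8, α = 11.3, σ_y = 324.0 → σ = 373 MPa, n = 0.869
The minimum is option X at n = 0.590.

option X, n = 0.590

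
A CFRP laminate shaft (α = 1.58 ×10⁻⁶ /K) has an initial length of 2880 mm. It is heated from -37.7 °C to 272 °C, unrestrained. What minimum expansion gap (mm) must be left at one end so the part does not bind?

ΔT = 272 − (-37.7) = 309.7 K.
ΔL = α·L₀·ΔT = 1.58×10⁻⁶ × 2880 mm × 309.7 K = 1.41 mm.

1.41 mm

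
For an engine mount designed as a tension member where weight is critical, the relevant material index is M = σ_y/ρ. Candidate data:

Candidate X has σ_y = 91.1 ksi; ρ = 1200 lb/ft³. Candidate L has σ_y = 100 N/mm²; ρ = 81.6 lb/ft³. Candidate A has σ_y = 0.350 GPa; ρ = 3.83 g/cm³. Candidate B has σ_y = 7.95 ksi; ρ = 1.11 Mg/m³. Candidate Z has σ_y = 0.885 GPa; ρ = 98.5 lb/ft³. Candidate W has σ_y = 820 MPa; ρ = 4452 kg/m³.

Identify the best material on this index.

In SI units:
  candidate X: σ_y = 628.1 MPa, ρ = 19220 kg/m³
  candidate L: σ_y = 100.0 MPa, ρ = 1307 kg/m³
  candidate A: σ_y = 350.0 MPa, ρ = 3830 kg/m³
  candidate B: σ_y = 54.81 MPa, ρ = 1110 kg/m³
  candidate Z: σ_y = 885.0 MPa, ρ = 1578 kg/m³
  candidate W: σ_y = 820.0 MPa, ρ = 4452 kg/m³
  candidate Z: M = 561 kN·m/kg
  candidate W: M = 184 kN·m/kg
  candidate A: M = 91.4 kN·m/kg
  candidate L: M = 76.5 kN·m/kg
  candidate B: M = 49.4 kN·m/kg
  candidate X: M = 32.7 kN·m/kg
Candidate Z ranks first.

candidate Z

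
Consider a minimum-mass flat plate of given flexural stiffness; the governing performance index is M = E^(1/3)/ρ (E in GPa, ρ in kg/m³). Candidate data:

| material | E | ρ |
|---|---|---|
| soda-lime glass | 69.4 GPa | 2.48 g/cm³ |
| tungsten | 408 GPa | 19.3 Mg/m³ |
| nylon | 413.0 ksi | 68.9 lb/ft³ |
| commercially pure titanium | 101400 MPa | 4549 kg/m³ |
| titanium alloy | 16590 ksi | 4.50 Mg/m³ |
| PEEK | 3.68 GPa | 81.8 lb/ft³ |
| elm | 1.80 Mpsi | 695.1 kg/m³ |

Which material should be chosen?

elm

After converting to SI:
  soda-lime glass: E = 69.40 GPa, ρ = 2480 kg/m³
  tungsten: E = 408.0 GPa, ρ = 19300 kg/m³
  nylon: E = 2.848 GPa, ρ = 1104 kg/m³
  commercially pure titanium: E = 101.4 GPa, ρ = 4549 kg/m³
  titanium alloy: E = 114.4 GPa, ρ = 4500 kg/m³
  PEEK: E = 3.680 GPa, ρ = 1310 kg/m³
  elm: E = 12.41 GPa, ρ = 695.1 kg/m³
  elm: M = 3.33×10⁻³
  soda-lime glass: M = 1.66×10⁻³
  nylon: M = 1.28×10⁻³
  PEEK: M = 1.18×10⁻³
  titanium alloy: M = 1.08×10⁻³
  commercially pure titanium: M = 1.03×10⁻³
  tungsten: M = 0.384×10⁻³
Highest index: elm.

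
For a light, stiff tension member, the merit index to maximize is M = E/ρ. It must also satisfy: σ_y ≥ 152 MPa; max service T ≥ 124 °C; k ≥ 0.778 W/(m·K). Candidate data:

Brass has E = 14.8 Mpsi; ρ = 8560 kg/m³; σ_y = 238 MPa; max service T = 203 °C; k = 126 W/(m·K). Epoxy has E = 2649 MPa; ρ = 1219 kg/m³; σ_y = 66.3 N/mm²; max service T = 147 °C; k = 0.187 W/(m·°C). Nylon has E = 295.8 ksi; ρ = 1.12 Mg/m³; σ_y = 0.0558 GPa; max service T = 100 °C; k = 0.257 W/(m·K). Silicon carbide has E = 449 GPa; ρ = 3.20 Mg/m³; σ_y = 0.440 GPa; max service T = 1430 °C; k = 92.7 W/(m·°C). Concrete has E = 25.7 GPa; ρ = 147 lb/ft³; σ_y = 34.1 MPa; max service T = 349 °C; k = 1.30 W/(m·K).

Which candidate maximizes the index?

Screen on constraints: σ_y ≥ 152 MPa; max service T ≥ 124 °C; k ≥ 0.778 W/(m·K). Survivors: brass, silicon carbide.
After converting to SI:
  brass: E = 102.0 GPa, ρ = 8560 kg/m³
  silicon carbide: E = 449.0 GPa, ρ = 3200 kg/m³
  silicon carbide: M = 140 MN·m/kg
  brass: M = 11.9 MN·m/kg
Silicon carbide has the largest M.

silicon carbide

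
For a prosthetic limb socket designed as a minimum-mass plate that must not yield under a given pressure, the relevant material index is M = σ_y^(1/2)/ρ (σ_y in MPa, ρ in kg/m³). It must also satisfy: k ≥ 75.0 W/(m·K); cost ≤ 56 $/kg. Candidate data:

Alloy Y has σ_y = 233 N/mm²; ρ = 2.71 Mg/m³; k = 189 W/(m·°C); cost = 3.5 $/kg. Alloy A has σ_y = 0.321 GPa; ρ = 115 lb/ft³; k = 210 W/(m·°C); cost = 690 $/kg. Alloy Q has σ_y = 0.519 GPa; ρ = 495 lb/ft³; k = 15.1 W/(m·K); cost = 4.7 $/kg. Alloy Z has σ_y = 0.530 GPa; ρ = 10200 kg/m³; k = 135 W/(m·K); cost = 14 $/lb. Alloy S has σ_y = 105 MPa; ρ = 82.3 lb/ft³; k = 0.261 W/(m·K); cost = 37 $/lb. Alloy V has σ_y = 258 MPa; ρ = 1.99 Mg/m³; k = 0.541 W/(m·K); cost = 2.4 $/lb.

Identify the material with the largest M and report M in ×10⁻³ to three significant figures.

alloy Y, M = 5.63×10⁻³

Screen on constraints: k ≥ 75.0 W/(m·K); cost ≤ 56 $/kg. Survivors: alloy Y, alloy Z.
Convert each candidate to consistent units, then evaluate M:
  alloy Y: σ_y = 233.0 MPa, ρ = 2710 kg/m³
  alloy Z: σ_y = 530.0 MPa, ρ = 10200 kg/m³
  alloy Y: M = 5.63×10⁻³
  alloy Z: M = 2.26×10⁻³
The maximum is for alloy Y.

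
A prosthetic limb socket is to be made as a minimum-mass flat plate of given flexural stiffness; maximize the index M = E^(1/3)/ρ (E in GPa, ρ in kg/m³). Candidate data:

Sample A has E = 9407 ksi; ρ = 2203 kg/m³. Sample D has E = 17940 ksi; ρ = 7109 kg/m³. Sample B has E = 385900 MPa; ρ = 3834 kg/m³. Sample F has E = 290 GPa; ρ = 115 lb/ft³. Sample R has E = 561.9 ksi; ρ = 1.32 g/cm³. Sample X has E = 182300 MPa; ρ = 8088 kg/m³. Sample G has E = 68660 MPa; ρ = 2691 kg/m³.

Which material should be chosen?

In SI units:
  sample A: E = 64.86 GPa, ρ = 2203 kg/m³
  sample D: E = 123.7 GPa, ρ = 7109 kg/m³
  sample B: E = 385.9 GPa, ρ = 3834 kg/m³
  sample F: E = 290.0 GPa, ρ = 1842 kg/m³
  sample R: E = 3.874 GPa, ρ = 1320 kg/m³
  sample X: E = 182.3 GPa, ρ = 8088 kg/m³
  sample G: E = 68.66 GPa, ρ = 2691 kg/m³
  sample F: M = 3.59×10⁻³
  sample B: M = 1.90×10⁻³
  sample A: M = 1.82×10⁻³
  sample G: M = 1.52×10⁻³
  sample R: M = 1.19×10⁻³
  sample X: M = 0.701×10⁻³
  sample D: M = 0.701×10⁻³
Sample F ranks first.

sample F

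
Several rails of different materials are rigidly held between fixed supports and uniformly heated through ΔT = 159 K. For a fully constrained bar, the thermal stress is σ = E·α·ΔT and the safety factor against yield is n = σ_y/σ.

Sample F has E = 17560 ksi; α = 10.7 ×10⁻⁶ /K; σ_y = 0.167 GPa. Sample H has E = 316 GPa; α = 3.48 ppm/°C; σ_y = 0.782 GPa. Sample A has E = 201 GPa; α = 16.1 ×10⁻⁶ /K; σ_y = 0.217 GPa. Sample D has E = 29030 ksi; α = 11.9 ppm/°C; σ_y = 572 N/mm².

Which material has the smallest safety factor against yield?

With everything in SI (GPa, ×10⁻⁶/K, MPa):
  sample F: E = 121.1, α = 10.7, σ_y = 167.0 → σ = 206 MPa, n = 0.811
  sample H: E = 316.0, α = 3.48, σ_y = 782.0 → σ = 175 MPa, n = 4.47
  sample A: E = 201.0, α = 16.1, σ_y = 217.0 → σ = 515 MPa, n = 0.422
  sample D: E = 200.2, α = 11.9, σ_y = 572.0 → σ = 379 MPa, n = 1.51
The minimum is sample A at n = 0.422.

sample A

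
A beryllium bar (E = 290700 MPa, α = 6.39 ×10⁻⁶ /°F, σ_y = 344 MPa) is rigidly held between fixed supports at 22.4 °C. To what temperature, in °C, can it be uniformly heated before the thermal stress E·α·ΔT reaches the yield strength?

E = 290700 MPa = 290.7 GPa.
α = 6.39×10⁻⁶/°F × 9/5 = 11.5×10⁻⁶/K.
E·α·ΔT = 344.0 MPa ⇒ ΔT = 344.0 / (290.7×10³ × 11.5×10⁻⁶) = 102.9 K.
T = 22.4 + 102.9 = 125.3 °C.

125 °C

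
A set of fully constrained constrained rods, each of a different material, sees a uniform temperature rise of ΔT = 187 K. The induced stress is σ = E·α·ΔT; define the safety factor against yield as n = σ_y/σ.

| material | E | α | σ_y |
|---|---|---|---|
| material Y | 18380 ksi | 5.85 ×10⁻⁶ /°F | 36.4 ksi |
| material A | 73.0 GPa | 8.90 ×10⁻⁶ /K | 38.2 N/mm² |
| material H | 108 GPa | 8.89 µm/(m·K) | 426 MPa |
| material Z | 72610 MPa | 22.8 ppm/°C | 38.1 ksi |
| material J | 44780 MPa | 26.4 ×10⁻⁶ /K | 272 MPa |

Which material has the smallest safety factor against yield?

material A

In consistent units (E in GPa, α in ×10⁻⁶/K, σ_y in MPa):
  material Y: E = 126.7, α = 10.5, σ_y = 251.0 → σ = 250 MPa, n = 1.01
  material A: E = 73.00, α = 8.90, σ_y = 38.20 → σ = 121 MPa, n = 0.314
  material H: E = 108.0, α = 8.89, σ_y = 426.0 → σ = 180 MPa, n = 2.37
  material Z: E = 72.61, α = 22.8, σ_y = 262.7 → σ = 310 MPa, n = 0.849
  material J: E = 44.78, α = 26.4, σ_y = 272.0 → σ = 221 MPa, n = 1.23
The minimum is material A at n = 0.314.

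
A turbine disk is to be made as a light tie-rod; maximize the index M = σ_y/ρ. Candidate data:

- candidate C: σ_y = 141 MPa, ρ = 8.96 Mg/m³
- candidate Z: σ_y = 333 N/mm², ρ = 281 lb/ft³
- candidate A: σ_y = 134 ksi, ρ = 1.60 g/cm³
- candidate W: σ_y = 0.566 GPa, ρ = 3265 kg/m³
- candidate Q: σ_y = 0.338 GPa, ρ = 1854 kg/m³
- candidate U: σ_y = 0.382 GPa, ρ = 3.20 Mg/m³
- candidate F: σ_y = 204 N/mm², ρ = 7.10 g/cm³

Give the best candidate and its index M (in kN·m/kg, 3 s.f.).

Convert each candidate to consistent units, then evaluate M:
  candidate C: σ_y = 141.0 MPa, ρ = 8960 kg/m³
  candidate Z: σ_y = 333.0 MPa, ρ = 4501 kg/m³
  candidate A: σ_y = 923.9 MPa, ρ = 1600 kg/m³
  candidate W: σ_y = 566.0 MPa, ρ = 3265 kg/m³
  candidate Q: σ_y = 338.0 MPa, ρ = 1854 kg/m³
  candidate U: σ_y = 382.0 MPa, ρ = 3200 kg/m³
  candidate F: σ_y = 204.0 MPa, ρ = 7100 kg/m³
  candidate A: M = 577 kN·m/kg
  candidate Q: M = 182 kN·m/kg
  candidate W: M = 173 kN·m/kg
  candidate U: M = 119 kN·m/kg
  candidate Z: M = 74.0 kN·m/kg
  candidate F: M = 28.7 kN·m/kg
  candidate C: M = 15.7 kN·m/kg
Candidate A ranks first.

candidate A, M = 577 kN·m/kg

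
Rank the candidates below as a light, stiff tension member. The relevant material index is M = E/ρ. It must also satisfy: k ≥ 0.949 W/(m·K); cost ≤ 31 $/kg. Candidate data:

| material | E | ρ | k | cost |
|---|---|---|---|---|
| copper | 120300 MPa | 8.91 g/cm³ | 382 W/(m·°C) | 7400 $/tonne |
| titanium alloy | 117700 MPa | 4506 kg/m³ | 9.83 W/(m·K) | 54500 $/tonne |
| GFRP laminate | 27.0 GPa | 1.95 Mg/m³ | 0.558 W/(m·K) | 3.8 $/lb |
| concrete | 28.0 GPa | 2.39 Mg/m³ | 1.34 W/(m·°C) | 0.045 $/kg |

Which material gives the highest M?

Screen on constraints: k ≥ 0.949 W/(m·K); cost ≤ 31 $/kg. Survivors: copper, concrete.
Putting every candidate on a common basis:
  copper: E = 120.3 GPa, ρ = 8910 kg/m³
  concrete: E = 28.00 GPa, ρ = 2390 kg/m³
  copper: M = 13.5 MN·m/kg
  concrete: M = 11.7 MN·m/kg
The maximum is for copper.

copper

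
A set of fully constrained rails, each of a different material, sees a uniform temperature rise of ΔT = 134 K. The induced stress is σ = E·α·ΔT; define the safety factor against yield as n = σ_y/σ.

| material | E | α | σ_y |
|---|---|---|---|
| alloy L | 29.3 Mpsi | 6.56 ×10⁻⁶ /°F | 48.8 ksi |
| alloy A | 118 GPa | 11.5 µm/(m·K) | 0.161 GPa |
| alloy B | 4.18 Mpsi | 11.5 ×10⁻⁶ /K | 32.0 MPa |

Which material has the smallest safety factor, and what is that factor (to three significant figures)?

Converting E to GPa, α to ×10⁻⁶/K, σ_y to MPa, then σ and n for each:
  alloy L: E = 202.0, α = 11.8, σ_y = 336.5 → σ = 320 MPa, n = 1.05
  alloy A: E = 118.0, α = 11.5, σ_y = 161.0 → σ = 182 MPa, n = 0.885
  alloy B: E = 28.82, α = 11.5, σ_y = 32.00 → σ = 44.4 MPa, n = 0.721
The minimum is alloy B at n = 0.721.

alloy B, n = 0.721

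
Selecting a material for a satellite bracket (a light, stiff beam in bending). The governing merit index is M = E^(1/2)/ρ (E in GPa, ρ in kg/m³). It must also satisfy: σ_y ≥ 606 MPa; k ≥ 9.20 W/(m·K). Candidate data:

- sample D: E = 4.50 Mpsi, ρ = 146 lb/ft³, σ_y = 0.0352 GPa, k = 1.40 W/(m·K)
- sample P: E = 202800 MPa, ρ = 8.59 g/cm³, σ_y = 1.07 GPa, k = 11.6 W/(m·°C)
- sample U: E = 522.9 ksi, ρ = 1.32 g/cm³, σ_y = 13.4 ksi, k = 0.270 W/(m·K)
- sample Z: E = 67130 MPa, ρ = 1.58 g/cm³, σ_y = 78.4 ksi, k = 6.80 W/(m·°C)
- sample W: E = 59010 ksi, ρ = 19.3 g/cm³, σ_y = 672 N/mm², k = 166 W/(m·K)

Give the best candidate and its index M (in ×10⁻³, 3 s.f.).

Screen on constraints: σ_y ≥ 606 MPa; k ≥ 9.20 W/(m·K). Survivors: sample P, sample W.
Normalizing units and computing the index:
  sample P: E = 202.8 GPa, ρ = 8590 kg/m³
  sample W: E = 406.9 GPa, ρ = 19300 kg/m³
  sample P: M = 1.66×10⁻³
  sample W: M = 1.05×10⁻³
The maximum is for sample P.

sample P, M = 1.66×10⁻³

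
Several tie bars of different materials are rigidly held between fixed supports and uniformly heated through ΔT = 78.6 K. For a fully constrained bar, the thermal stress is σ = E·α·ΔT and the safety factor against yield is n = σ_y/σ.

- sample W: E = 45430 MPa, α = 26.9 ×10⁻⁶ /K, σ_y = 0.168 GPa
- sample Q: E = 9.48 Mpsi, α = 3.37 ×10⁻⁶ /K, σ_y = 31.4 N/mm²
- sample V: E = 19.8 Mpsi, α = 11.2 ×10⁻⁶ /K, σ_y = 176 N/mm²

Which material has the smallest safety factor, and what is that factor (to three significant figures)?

sample V, n = 1.46

With everything in SI (GPa, ×10⁻⁶/K, MPa):
  sample W: E = 45.43, α = 26.9, σ_y = 168.0 → σ = 96.1 MPa, n = 1.75
  sample Q: E = 65.36, α = 3.37, σ_y = 31.40 → σ = 17.3 MPa, n = 1.81
  sample V: E = 136.5, α = 11.2, σ_y = 176.0 → σ = 120 MPa, n = 1.46
Sample V has the lowest safety factor, n = 1.46.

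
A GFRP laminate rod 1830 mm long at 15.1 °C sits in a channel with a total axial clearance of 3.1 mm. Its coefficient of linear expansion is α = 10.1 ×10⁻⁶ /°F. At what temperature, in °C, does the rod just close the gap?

α = 10.1×10⁻⁶/°F × 9/5 = 18.2×10⁻⁶/K.
α·L₀·ΔT = 3.1 mm ⇒ ΔT = 3.1 / (18.2×10⁻⁶ × 1830.0) = 93.18 K.
T = 15.1 + 93.18 = 108.3 °C.

108 °C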